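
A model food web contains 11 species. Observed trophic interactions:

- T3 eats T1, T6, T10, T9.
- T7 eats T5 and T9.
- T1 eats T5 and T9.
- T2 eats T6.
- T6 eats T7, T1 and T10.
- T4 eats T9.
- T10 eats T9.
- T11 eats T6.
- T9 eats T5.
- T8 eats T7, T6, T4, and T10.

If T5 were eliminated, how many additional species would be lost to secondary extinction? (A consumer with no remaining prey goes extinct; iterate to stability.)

10

Remove T5.
Round 1: T9 (all prey gone) → extinct.
Round 2: T7 (all prey gone), T1 (all prey gone), T10 (all prey gone), T4 (all prey gone) → extinct.
Round 3: T6 (all prey gone) → extinct.
Round 4: T3 (all prey gone), T11 (all prey gone), T8 (all prey gone), T2 (all prey gone) → extinct.
No further losses. Total secondary extinctions: 10.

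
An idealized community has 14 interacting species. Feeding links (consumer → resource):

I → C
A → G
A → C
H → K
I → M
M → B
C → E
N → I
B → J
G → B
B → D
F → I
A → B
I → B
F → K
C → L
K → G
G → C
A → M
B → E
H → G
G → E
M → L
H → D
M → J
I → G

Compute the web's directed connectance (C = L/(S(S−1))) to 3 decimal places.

C = 0.143

The web has S = 14 species and L = 26 feeding links.
C = L / (S(S−1)) = 26 / 182 = 0.1429 ≈ 0.143.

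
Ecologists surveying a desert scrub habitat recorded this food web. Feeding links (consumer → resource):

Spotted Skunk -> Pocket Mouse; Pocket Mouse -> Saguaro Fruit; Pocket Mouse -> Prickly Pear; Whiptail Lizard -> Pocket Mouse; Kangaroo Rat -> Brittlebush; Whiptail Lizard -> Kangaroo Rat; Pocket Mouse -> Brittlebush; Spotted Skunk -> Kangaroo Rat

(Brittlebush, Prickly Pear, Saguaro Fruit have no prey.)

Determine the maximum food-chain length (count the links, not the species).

2 links

One longest chain: Brittlebush → Kangaroo Rat → Whiptail Lizard.
It has 3 species and 2 links.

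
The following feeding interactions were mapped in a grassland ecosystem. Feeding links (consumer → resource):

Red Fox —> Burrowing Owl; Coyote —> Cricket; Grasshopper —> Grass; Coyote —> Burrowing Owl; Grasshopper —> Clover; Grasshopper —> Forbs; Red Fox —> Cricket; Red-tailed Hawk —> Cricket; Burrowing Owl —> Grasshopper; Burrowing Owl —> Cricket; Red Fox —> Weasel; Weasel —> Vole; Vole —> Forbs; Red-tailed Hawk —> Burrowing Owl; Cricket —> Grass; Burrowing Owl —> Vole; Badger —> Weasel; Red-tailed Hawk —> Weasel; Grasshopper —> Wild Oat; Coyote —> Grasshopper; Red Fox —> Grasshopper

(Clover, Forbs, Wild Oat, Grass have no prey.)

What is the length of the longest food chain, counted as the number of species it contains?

4 species

One longest chain: Forbs → Vole → Weasel → Badger.
It has 4 species and 3 links.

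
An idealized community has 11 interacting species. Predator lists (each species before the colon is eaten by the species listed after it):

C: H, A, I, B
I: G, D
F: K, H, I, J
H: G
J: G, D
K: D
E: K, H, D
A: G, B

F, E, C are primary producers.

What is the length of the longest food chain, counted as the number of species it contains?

One longest chain: F → H → G.
It has 3 species and 2 links.

3 species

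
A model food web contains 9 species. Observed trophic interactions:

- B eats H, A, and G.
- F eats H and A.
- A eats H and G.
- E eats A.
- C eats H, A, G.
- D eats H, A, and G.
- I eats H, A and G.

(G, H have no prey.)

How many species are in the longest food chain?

3 species

One longest chain: G → A → E.
It has 3 species and 2 links.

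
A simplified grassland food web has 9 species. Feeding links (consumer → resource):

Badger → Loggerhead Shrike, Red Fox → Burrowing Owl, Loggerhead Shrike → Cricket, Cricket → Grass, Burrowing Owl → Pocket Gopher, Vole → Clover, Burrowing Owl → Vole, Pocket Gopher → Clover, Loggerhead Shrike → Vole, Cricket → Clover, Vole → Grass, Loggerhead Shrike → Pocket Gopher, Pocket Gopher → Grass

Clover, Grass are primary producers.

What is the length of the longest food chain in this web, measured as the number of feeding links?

One longest chain: Clover → Pocket Gopher → Burrowing Owl → Red Fox.
It has 4 species and 3 links.

3 links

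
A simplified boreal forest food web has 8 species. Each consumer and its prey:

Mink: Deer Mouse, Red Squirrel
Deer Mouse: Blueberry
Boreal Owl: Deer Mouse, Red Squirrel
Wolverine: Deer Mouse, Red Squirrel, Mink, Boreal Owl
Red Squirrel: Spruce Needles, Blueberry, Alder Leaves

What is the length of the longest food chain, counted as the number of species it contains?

One longest chain: Blueberry → Deer Mouse → Mink → Wolverine.
It has 4 species and 3 links.

4 species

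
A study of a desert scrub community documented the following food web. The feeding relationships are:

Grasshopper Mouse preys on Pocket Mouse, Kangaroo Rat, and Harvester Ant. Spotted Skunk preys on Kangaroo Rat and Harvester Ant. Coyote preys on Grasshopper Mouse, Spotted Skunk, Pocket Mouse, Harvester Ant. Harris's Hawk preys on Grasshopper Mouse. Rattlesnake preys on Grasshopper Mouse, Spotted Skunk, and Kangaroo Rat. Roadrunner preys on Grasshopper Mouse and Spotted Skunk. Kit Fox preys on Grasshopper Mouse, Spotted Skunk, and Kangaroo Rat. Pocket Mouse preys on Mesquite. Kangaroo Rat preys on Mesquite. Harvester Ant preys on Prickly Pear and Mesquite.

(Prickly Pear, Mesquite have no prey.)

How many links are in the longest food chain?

3 links

One longest chain: Prickly Pear → Harvester Ant → Grasshopper Mouse → Roadrunner.
It has 4 species and 3 links.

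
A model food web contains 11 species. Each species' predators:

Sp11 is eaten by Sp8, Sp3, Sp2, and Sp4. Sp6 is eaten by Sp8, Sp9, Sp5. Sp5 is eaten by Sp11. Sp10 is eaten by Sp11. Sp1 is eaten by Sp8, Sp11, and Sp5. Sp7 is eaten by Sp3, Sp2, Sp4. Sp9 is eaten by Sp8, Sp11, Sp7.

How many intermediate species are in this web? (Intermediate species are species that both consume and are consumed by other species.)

4

Intermediate species (has both prey and predators): Sp5, Sp9, Sp11, Sp7.
Count: 4.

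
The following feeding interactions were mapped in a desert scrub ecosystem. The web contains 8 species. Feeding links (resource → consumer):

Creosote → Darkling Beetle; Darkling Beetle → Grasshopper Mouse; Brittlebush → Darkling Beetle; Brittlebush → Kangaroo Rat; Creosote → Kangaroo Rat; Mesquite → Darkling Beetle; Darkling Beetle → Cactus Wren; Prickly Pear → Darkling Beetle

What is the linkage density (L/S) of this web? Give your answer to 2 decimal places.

L/S = 1.00

There are L = 8 links among S = 8 species.
L/S = 8/8 = 1.0000 ≈ 1.00.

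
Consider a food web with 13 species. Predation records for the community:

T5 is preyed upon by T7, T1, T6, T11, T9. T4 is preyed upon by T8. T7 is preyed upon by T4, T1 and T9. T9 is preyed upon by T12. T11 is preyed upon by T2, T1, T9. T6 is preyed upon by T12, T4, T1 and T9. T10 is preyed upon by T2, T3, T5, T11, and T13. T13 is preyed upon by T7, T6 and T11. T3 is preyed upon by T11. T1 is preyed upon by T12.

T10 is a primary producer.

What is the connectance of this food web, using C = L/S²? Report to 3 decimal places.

C = 0.160

The web has S = 13 species and L = 27 feeding links.
C = L / S² = 27 / 169 = 0.1598 ≈ 0.160.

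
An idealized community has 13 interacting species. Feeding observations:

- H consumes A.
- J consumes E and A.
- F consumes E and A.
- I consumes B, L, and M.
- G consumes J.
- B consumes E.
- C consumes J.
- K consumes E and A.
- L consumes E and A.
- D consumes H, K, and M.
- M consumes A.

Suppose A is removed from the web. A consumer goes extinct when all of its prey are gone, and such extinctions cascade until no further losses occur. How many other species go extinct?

2

Remove A.
Round 1: H (all prey gone), M (all prey gone) → extinct.
No further losses. Total secondary extinctions: 2.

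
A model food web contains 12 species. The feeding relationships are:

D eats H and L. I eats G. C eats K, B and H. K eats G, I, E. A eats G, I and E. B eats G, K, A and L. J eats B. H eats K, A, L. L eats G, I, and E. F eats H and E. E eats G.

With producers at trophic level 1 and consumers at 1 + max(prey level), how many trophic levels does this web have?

Producers (level 1): G.
G → I → L → H → D gives D level 5.
No species has a prey at level 5, so no species reaches level 6.

5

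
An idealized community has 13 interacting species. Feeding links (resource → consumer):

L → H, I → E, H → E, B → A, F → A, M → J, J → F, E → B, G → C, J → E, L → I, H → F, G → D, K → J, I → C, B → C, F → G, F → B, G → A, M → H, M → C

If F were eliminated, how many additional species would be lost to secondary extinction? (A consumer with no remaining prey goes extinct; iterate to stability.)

2

Remove F.
Round 1: G (all prey gone) → extinct.
Round 2: D (all prey gone) → extinct.
No further losses. Total secondary extinctions: 2.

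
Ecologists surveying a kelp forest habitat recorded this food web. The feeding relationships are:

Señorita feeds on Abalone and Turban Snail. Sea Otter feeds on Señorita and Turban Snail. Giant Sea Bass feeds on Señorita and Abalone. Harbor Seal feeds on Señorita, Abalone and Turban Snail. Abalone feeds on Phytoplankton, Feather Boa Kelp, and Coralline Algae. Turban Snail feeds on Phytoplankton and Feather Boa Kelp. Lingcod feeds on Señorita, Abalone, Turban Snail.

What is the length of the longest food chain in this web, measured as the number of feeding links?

One longest chain: Phytoplankton → Turban Snail → Señorita → Harbor Seal.
It has 4 species and 3 links.

3 links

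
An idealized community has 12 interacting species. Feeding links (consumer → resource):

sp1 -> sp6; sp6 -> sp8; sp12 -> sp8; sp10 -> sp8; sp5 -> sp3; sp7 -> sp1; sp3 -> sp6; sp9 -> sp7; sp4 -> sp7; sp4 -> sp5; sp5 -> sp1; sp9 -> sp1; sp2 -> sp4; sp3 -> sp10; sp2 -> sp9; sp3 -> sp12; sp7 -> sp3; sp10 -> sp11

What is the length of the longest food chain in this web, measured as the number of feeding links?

One longest chain: sp8 → sp6 → sp1 → sp7 → sp4 → sp2.
It has 6 species and 5 links.

5 links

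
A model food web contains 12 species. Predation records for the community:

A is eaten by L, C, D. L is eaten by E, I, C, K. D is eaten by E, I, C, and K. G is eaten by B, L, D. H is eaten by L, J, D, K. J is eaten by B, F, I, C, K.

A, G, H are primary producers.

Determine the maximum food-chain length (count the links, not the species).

One longest chain: H → J → K.
It has 3 species and 2 links.

2 links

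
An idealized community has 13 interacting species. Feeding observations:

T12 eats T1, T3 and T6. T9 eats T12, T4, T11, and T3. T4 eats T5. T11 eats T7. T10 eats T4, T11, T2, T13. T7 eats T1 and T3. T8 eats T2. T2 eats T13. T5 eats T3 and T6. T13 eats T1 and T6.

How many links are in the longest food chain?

One longest chain: T6 → T13 → T2 → T8.
It has 4 species and 3 links.

3 links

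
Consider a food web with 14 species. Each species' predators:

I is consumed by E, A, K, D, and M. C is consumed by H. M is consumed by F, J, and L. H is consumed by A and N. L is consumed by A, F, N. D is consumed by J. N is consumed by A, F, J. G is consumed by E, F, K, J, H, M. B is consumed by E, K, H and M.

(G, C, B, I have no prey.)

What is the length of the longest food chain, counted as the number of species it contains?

One longest chain: G → M → L → N → A.
It has 5 species and 4 links.

5 species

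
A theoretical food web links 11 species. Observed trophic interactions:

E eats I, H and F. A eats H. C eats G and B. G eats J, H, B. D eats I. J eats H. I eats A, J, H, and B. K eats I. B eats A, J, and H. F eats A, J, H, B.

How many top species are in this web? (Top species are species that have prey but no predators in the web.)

4

Top species (has prey, but nothing eats it): K, E, C, D.
Count: 4.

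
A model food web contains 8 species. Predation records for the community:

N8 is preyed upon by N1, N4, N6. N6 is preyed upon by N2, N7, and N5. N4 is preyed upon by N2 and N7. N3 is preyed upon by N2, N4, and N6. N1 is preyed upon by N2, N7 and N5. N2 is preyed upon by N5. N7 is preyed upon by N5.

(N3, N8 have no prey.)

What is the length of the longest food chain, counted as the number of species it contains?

4 species

One longest chain: N3 → N4 → N2 → N5.
It has 4 species and 3 links.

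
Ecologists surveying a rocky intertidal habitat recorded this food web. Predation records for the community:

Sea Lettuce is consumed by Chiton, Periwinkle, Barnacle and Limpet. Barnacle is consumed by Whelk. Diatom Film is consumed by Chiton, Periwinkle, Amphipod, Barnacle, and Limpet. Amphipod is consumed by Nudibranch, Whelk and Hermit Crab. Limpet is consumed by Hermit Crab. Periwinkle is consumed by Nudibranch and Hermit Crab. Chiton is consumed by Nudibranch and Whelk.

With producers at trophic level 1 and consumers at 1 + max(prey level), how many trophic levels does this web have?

Producers (level 1): Diatom Film, Sea Lettuce.
Diatom Film → Amphipod → Nudibranch gives Nudibranch level 3.
No species has a prey at level 3, so no species reaches level 4.

3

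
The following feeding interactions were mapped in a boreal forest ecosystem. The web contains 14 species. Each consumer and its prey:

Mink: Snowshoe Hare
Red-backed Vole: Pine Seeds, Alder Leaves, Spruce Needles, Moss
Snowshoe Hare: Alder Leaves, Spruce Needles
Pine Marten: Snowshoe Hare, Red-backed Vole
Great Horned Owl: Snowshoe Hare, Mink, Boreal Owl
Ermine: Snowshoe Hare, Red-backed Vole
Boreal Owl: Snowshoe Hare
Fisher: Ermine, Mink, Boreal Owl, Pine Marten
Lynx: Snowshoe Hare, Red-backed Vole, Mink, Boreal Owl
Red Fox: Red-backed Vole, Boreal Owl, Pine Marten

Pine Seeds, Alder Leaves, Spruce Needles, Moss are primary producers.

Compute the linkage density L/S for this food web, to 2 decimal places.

There are L = 26 links among S = 14 species.
L/S = 26/14 = 1.8571 ≈ 1.86.

L/S = 1.86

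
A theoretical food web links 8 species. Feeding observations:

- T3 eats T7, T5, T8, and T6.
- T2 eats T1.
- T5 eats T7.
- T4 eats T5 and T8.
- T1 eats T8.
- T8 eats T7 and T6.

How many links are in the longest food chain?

3 links

One longest chain: T7 → T8 → T1 → T2.
It has 4 species and 3 links.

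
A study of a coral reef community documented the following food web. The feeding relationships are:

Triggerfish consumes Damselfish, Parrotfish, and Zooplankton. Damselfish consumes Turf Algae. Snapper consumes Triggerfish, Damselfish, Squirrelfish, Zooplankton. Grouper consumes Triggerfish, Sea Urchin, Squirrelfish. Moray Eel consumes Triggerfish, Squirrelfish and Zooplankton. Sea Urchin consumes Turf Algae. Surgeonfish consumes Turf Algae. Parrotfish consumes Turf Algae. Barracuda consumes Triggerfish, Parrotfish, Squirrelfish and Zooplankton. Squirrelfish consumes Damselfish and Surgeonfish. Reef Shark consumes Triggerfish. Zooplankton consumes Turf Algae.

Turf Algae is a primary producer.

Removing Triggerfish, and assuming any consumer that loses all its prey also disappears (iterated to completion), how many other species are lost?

Remove Triggerfish.
Round 1: Reef Shark (all prey gone) → extinct.
No further losses. Total secondary extinctions: 1.

1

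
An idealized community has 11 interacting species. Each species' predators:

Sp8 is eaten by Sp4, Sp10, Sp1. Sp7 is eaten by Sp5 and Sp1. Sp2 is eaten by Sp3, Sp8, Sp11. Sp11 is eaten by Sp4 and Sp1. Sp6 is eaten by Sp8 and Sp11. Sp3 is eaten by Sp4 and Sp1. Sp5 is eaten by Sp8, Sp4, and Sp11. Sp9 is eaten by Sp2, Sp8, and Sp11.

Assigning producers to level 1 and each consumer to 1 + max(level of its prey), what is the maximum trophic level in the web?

Producers (level 1): Sp6, Sp7, Sp9.
Sp9 → Sp2 → Sp3 → Sp1 gives Sp1 level 4.
No species has a prey at level 4, so no species reaches level 5.

4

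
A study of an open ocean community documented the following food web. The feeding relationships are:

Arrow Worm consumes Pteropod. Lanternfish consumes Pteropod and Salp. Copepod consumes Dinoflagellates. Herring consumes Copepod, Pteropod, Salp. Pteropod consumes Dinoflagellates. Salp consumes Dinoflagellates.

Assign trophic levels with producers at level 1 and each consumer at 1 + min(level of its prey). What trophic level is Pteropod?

Trophic level 2

Dinoflagellates is a producer → level 1.
Pteropod eats Dinoflagellates → level 2.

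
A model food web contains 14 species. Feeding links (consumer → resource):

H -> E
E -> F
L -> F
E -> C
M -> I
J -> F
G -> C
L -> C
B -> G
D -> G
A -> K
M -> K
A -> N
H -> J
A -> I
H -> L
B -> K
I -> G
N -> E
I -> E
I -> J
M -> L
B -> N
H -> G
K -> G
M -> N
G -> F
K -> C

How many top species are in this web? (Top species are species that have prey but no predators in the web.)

Top species (has prey, but nothing eats it): H, D, B, A, M.
Count: 5.

5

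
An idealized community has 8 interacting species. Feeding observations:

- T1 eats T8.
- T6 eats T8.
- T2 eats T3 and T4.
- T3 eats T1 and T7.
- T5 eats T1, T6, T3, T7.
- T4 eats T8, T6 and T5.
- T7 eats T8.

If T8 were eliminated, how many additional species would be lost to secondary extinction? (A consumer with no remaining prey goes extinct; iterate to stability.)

7

Remove T8.
Round 1: T7 (all prey gone), T1 (all prey gone), T6 (all prey gone) → extinct.
Round 2: T3 (all prey gone) → extinct.
Round 3: T5 (all prey gone) → extinct.
Round 4: T4 (all prey gone) → extinct.
Round 5: T2 (all prey gone) → extinct.
No further losses. Total secondary extinctions: 7.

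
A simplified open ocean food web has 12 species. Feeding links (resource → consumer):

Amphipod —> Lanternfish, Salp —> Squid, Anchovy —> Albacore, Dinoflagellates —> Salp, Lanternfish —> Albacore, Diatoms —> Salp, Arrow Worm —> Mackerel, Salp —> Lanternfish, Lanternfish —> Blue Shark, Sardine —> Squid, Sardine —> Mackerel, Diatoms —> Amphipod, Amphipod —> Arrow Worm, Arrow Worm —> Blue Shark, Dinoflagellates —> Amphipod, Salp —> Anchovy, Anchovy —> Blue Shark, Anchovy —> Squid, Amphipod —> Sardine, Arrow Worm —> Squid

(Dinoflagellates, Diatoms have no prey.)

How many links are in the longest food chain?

One longest chain: Dinoflagellates → Salp → Anchovy → Blue Shark.
It has 4 species and 3 links.

3 links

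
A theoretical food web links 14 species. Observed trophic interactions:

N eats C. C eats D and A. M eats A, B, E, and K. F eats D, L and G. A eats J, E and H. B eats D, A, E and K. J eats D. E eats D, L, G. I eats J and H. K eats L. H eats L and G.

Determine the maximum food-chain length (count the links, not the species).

4 links

One longest chain: D → J → A → C → N.
It has 5 species and 4 links.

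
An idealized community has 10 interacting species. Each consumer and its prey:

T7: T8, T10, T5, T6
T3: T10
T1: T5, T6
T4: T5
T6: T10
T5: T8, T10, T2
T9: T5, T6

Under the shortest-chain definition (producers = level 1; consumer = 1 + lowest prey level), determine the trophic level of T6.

Trophic level 2

T10 is a producer → level 1.
T6 eats T10 → level 2.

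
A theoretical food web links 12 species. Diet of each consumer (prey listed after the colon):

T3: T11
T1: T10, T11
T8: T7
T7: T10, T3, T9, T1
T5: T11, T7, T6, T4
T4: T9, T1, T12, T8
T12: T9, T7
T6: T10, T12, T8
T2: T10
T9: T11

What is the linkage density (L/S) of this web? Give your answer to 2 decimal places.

L/S = 1.92

There are L = 23 links among S = 12 species.
L/S = 23/12 = 1.9167 ≈ 1.92.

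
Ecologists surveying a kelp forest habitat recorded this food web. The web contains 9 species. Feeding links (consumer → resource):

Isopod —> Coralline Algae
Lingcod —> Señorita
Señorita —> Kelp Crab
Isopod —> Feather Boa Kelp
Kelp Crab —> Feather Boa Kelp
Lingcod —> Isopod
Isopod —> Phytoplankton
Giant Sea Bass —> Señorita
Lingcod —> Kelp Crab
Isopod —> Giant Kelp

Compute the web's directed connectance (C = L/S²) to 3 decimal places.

C = 0.123

The web has S = 9 species and L = 10 feeding links.
C = L / S² = 10 / 81 = 0.1235 ≈ 0.123.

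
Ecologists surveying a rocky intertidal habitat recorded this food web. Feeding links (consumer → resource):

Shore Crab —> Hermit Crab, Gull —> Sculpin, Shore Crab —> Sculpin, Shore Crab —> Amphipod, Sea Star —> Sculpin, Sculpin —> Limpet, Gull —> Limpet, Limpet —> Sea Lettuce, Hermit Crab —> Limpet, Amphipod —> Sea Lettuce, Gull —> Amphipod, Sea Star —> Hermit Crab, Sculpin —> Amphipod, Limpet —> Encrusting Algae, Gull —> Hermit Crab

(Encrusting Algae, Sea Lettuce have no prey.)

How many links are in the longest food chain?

3 links

One longest chain: Encrusting Algae → Limpet → Sculpin → Gull.
It has 4 species and 3 links.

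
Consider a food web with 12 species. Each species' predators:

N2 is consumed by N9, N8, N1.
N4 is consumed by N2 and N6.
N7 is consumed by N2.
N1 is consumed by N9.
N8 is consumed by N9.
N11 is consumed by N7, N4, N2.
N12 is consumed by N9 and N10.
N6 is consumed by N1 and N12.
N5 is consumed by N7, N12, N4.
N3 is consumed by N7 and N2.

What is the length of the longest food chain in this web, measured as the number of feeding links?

One longest chain: N11 → N4 → N2 → N1 → N9.
It has 5 species and 4 links.

4 links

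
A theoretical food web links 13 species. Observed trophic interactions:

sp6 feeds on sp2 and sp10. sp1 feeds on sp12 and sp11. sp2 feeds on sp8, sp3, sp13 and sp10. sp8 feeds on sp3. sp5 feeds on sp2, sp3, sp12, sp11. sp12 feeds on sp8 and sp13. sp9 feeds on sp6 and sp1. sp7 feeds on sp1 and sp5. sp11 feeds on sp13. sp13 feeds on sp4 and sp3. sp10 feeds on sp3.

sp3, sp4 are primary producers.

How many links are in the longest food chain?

4 links

One longest chain: sp3 → sp13 → sp12 → sp5 → sp7.
It has 5 species and 4 links.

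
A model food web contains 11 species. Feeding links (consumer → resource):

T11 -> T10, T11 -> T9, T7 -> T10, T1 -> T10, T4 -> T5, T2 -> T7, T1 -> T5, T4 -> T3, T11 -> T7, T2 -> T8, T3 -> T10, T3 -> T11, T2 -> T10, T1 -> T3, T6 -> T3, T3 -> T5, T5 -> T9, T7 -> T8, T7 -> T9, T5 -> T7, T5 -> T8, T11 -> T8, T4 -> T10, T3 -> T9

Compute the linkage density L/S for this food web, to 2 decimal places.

There are L = 24 links among S = 11 species.
L/S = 24/11 = 2.1818 ≈ 2.18.

L/S = 2.18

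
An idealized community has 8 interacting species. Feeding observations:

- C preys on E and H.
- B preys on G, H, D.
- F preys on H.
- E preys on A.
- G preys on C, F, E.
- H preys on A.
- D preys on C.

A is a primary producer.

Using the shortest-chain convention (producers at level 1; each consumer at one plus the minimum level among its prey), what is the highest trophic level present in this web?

Producers (level 1): A.
Following each consumer down to its lowest-level prey: A → E → C → D (levels 1 through 4).
All prey of D (C 3) are at level 3 or above, so D is at level 1 + 3 = 4.
Every consumer has at least one prey at level 3 or below, so none exceeds level 4.

4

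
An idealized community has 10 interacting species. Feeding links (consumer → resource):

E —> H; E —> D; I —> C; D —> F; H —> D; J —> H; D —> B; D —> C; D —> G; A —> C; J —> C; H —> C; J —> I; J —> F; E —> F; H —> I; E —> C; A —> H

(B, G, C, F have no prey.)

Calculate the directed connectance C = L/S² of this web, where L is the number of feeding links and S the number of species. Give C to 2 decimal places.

The web has S = 10 species and L = 18 feeding links.
C = L / S² = 18 / 100 = 0.1800 ≈ 0.18.

C = 0.18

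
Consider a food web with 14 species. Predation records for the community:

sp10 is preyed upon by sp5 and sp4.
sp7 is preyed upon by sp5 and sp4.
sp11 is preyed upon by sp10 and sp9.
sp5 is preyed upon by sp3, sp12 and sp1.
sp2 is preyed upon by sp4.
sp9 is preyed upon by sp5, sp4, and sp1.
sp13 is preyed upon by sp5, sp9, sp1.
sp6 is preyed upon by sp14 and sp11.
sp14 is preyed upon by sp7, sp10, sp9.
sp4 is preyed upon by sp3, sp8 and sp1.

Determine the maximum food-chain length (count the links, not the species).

4 links

One longest chain: sp6 → sp11 → sp9 → sp4 → sp1.
It has 5 species and 4 links.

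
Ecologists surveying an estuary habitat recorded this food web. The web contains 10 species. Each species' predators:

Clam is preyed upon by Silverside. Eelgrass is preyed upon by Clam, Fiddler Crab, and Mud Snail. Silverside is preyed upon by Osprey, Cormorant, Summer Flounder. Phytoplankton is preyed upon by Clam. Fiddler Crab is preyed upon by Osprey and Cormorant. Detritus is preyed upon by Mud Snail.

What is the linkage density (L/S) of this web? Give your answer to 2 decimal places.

L/S = 1.10

There are L = 11 links among S = 10 species.
L/S = 11/10 = 1.1000 ≈ 1.10.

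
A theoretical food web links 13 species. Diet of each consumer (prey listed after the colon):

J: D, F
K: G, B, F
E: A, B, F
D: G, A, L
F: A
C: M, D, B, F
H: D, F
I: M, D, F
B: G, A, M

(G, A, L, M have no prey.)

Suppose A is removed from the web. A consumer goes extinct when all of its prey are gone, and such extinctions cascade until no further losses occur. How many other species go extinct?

1

Remove A.
Round 1: F (all prey gone) → extinct.
No further losses. Total secondary extinctions: 1.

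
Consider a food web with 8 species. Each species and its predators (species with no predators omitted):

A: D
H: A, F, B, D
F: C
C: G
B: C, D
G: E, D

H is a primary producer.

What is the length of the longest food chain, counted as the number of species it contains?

One longest chain: H → F → C → G → E.
It has 5 species and 4 links.

5 species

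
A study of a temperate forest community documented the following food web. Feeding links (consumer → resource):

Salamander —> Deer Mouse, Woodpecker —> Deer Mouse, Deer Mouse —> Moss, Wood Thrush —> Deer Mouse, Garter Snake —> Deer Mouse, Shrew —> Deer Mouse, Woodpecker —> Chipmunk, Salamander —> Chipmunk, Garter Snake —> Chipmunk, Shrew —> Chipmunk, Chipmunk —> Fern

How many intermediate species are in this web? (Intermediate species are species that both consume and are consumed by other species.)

Intermediate species (has both prey and predators): Deer Mouse, Chipmunk.
Count: 2.

2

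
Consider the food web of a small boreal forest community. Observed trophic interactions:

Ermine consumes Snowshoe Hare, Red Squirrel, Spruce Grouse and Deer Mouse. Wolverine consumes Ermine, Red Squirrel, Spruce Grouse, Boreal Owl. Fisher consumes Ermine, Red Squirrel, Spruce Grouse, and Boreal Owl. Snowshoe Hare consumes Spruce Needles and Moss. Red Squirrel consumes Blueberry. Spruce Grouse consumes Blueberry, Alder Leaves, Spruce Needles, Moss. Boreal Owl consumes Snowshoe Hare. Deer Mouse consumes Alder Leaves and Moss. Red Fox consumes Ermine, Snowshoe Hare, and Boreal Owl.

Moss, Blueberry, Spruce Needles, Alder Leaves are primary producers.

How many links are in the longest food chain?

3 links

One longest chain: Moss → Snowshoe Hare → Boreal Owl → Fisher.
It has 4 species and 3 links.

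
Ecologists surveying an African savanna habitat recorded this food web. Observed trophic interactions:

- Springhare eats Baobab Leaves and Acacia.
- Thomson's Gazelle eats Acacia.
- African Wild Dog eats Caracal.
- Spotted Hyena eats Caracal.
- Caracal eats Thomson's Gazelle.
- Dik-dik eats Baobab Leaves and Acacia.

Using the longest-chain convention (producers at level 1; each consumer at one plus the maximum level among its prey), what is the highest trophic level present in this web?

Producers (level 1): Baobab Leaves, Acacia.
Acacia → Thomson's Gazelle → Caracal → African Wild Dog gives African Wild Dog level 4.
No species has a prey at level 4, so no species reaches level 5.

4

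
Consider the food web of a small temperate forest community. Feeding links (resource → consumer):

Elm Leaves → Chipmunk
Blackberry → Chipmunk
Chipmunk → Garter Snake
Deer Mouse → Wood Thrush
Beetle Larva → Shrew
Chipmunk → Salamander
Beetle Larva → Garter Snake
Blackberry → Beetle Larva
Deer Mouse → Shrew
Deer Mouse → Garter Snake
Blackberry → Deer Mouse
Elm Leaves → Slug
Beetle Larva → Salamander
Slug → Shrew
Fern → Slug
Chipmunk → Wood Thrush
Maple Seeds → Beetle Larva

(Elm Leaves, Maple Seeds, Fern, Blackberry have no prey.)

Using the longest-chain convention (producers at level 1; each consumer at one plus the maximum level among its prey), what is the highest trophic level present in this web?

3

Producers (level 1): Elm Leaves, Maple Seeds, Fern, Blackberry.
Blackberry → Deer Mouse → Shrew gives Shrew level 3.
No species has a prey at level 3, so no species reaches level 4.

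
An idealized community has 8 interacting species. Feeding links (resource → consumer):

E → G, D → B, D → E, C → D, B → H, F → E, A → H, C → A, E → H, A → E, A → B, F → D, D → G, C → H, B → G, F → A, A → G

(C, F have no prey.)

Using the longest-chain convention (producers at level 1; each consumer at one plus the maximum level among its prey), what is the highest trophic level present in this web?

Producers (level 1): C, F.
C → D → E → G gives G level 4.
No species has a prey at level 4, so no species reaches level 5.

4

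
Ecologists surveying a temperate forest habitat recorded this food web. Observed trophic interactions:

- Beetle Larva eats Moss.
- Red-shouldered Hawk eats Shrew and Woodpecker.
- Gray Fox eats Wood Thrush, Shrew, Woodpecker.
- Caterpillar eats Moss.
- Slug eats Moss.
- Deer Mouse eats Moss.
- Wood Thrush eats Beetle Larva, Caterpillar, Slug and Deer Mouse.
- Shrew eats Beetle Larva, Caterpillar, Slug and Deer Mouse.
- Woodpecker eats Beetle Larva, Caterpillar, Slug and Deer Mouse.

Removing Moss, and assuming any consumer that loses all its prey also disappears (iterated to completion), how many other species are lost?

Remove Moss.
Round 1: Slug (all prey gone), Caterpillar (all prey gone), Beetle Larva (all prey gone), Deer Mouse (all prey gone) → extinct.
Round 2: Wood Thrush (all prey gone), Woodpecker (all prey gone), Shrew (all prey gone) → extinct.
Round 3: Gray Fox (all prey gone), Red-shouldered Hawk (all prey gone) → extinct.
No further losses. Total secondary extinctions: 9.

9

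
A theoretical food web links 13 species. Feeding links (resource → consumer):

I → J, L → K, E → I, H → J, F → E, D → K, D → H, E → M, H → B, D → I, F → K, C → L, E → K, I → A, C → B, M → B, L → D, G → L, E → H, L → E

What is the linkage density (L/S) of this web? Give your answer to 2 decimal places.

L/S = 1.54

There are L = 20 links among S = 13 species.
L/S = 20/13 = 1.5385 ≈ 1.54.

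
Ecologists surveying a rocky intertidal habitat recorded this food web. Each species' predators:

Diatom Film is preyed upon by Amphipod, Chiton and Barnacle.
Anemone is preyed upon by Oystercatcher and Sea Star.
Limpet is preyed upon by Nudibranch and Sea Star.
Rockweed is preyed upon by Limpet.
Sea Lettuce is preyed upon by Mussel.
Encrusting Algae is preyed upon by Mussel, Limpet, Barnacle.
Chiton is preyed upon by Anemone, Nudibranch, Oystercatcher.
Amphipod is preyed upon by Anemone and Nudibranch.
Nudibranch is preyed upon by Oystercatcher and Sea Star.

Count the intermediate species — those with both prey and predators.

Intermediate species (has both prey and predators): Limpet, Chiton, Amphipod, Anemone, Nudibranch.
Count: 5.

5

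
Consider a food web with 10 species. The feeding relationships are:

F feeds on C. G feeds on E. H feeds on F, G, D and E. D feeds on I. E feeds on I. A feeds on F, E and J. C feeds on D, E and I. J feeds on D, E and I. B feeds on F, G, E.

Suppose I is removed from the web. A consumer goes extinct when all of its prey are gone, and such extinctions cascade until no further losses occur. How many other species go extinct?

Remove I.
Round 1: E (all prey gone), D (all prey gone) → extinct.
Round 2: C (all prey gone), G (all prey gone), J (all prey gone) → extinct.
Round 3: F (all prey gone) → extinct.
Round 4: B (all prey gone), A (all prey gone), H (all prey gone) → extinct.
No further losses. Total secondary extinctions: 9.

9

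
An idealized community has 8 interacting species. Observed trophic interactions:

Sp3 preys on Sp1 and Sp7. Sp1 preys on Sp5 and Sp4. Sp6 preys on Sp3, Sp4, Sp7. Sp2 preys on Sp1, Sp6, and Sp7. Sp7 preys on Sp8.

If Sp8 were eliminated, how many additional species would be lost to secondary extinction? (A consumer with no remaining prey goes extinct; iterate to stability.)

Remove Sp8.
Round 1: Sp7 (all prey gone) → extinct.
No further losses. Total secondary extinctions: 1.

1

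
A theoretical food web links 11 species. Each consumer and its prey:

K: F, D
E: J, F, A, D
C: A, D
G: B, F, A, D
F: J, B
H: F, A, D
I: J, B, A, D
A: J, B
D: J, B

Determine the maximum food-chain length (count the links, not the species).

2 links

One longest chain: J → A → I.
It has 3 species and 2 links.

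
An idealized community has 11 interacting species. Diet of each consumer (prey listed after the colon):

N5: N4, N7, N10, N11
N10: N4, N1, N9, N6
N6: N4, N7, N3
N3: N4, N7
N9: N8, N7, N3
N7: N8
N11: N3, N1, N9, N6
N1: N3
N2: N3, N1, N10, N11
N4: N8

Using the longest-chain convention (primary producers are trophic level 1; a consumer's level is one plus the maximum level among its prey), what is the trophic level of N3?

Trophic level 3

N8 is a producer → level 1.
N4 eats N8 → level 2.
N3 eats N4 (level 2); other prey at levels: N7 2 → level 3.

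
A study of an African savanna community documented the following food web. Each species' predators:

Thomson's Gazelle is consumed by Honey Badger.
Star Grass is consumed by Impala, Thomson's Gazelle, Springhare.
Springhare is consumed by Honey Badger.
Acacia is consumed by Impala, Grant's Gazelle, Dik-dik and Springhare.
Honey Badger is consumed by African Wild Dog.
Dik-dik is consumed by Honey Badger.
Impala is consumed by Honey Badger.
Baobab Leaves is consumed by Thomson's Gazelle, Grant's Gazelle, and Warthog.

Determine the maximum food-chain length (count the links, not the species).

One longest chain: Star Grass → Impala → Honey Badger → African Wild Dog.
It has 4 species and 3 links.

3 links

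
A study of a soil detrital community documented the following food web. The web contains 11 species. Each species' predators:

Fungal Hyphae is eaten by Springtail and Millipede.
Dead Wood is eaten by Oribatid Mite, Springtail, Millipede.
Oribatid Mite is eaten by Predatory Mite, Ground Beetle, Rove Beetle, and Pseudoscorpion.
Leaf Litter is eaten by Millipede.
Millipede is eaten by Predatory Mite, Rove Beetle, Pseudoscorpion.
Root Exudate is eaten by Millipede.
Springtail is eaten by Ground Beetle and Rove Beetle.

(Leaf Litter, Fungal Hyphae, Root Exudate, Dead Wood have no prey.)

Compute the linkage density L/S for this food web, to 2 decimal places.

L/S = 1.45

There are L = 16 links among S = 11 species.
L/S = 16/11 = 1.4545 ≈ 1.45.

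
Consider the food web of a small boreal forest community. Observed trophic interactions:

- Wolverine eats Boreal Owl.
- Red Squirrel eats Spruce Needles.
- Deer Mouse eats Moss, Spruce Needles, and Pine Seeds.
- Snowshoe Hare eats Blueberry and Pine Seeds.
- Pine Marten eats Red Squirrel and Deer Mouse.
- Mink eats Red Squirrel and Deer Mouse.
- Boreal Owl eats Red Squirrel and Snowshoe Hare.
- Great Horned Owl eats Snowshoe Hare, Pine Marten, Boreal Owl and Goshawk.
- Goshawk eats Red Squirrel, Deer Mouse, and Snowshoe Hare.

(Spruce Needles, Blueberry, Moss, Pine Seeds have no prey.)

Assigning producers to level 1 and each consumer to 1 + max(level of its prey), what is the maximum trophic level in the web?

4

Producers (level 1): Spruce Needles, Blueberry, Moss, Pine Seeds.
Blueberry → Snowshoe Hare → Boreal Owl → Wolverine gives Wolverine level 4.
No species has a prey at level 4, so no species reaches level 5.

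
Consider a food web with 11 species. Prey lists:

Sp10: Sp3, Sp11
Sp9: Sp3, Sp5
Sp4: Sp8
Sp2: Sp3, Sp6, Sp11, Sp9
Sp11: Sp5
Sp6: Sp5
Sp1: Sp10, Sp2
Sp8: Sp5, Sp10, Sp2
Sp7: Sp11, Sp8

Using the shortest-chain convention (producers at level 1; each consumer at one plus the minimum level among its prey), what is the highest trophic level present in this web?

3

Producers (level 1): Sp3, Sp5.
Following each consumer down to its lowest-level prey: Sp5 → Sp11 → Sp7 (levels 1 through 3).
All prey of Sp7 (Sp11 2, Sp8 2) are at level 2 or above, so Sp7 is at level 1 + 2 = 3.
Every consumer has at least one prey at level 2 or below, so none exceeds level 3.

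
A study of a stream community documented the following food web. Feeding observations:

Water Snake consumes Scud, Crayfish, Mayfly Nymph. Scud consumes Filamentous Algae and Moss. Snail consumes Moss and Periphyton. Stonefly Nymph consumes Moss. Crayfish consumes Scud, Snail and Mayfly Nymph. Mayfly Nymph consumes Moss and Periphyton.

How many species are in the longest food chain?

4 species

One longest chain: Periphyton → Mayfly Nymph → Crayfish → Water Snake.
It has 4 species and 3 links.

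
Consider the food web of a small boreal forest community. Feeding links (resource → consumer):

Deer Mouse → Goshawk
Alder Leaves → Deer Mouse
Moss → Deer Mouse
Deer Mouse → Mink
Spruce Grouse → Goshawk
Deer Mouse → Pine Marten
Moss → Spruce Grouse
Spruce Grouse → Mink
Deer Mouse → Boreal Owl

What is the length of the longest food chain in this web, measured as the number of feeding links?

One longest chain: Alder Leaves → Deer Mouse → Boreal Owl.
It has 3 species and 2 links.

2 links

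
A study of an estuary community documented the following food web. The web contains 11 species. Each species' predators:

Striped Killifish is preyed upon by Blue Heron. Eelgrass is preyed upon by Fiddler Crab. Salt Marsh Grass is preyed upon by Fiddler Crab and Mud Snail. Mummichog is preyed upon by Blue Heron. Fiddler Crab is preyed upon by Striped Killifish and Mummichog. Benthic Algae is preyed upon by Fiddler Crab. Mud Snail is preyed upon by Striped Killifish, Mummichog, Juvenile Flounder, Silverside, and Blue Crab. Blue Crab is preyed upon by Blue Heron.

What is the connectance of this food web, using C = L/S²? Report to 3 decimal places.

C = 0.116

The web has S = 11 species and L = 14 feeding links.
C = L / S² = 14 / 121 = 0.1157 ≈ 0.116.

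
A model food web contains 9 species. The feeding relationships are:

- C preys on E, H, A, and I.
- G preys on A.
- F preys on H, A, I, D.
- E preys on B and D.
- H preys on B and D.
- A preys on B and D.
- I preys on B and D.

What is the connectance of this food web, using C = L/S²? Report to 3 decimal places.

The web has S = 9 species and L = 17 feeding links.
C = L / S² = 17 / 81 = 0.2099 ≈ 0.210.

C = 0.210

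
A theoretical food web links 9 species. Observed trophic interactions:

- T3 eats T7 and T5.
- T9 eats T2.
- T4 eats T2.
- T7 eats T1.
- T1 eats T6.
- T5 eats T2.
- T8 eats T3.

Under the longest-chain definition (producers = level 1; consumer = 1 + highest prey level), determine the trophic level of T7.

Trophic level 3

T6 is a producer → level 1.
T1 eats T6 → level 2.
T7 eats T1 → level 3.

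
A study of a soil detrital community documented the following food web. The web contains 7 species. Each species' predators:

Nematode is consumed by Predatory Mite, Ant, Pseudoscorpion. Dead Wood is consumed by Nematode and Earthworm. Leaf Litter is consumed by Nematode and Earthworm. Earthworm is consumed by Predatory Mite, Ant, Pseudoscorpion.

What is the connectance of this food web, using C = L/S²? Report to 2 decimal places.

The web has S = 7 species and L = 10 feeding links.
C = L / S² = 10 / 49 = 0.2041 ≈ 0.20.

C = 0.20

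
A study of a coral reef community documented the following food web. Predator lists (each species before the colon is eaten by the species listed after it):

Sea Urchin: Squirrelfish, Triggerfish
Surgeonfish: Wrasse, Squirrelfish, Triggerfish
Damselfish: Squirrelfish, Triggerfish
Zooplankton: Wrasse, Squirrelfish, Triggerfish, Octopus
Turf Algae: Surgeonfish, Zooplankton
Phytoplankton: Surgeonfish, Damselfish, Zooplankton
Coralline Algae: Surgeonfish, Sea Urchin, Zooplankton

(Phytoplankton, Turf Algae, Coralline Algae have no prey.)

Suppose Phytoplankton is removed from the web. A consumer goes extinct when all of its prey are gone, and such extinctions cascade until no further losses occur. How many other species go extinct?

1

Remove Phytoplankton.
Round 1: Damselfish (all prey gone) → extinct.
No further losses. Total secondary extinctions: 1.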